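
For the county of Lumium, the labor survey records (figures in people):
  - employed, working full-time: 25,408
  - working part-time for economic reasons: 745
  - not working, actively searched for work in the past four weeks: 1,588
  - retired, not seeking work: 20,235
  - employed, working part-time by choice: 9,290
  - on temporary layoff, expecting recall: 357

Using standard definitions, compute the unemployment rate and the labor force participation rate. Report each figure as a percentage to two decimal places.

Unemployment rate ≈ 5.20%; labor force participation rate ≈ 64.88%.

Employed = 25,408 + 745 + 9,290 = 35,443 (anyone who worked, including part-time for economic reasons, counts as employed).
Unemployed = 1,588 + 357 = 1,945 (jobless and actively searching, or on temporary layoff).
Labor force = 35,443 + 1,945 = 37,388.
Not in labor force = 20,235 (those not working and not actively searching are outside the labor force).
Civilian working-age population = 37,388 + 20,235 = 57,623.
Unemployment rate = 1,945 / 37,388 = 5.20%.
Labor force participation rate = 37,388 / 57,623 = 64.88%.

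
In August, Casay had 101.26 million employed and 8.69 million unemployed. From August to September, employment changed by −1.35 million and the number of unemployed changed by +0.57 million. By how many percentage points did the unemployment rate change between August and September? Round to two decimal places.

The unemployment rate changed by +0.58 percentage points.

August: labor force = 101.26 + 8.69 = 109.95; u = 8.69/109.95 = 7.90%.
September: labor force = 99.91 + 9.26 = 109.17; u = 9.26/109.17 = 8.48%.
Change = 8.48% − 7.90% = +0.58 pp.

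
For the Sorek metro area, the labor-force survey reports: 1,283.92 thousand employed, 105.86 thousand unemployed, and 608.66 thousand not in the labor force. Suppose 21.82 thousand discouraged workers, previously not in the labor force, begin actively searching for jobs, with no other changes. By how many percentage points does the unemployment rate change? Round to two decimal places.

Initially, labor force = 1,283.92 + 105.86 = 1,389.78 thousand, so u = 105.86/1,389.78 = 7.62%.
After the change, unemployed and labor force both rise by 21.82 → E = 1,283.92, U = 127.68, labor force = 1,411.60 thousand.
New unemployment rate = 127.68 / 1,411.60 = 9.05%.
Change = 9.05% − 7.62% = +1.43 percentage points.

The unemployment rate changes by +1.43 percentage points.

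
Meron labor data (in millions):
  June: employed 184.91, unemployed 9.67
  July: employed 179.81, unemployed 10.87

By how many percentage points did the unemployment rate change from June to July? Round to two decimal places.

June: labor force = 184.91 + 9.67 = 194.58; u = 9.67/194.58 = 4.97%.
July: labor force = 179.81 + 10.87 = 190.68; u = 10.87/190.68 = 5.70%.
Change = 5.70% − 4.97% = +0.73 pp.

The unemployment rate changed by +0.73 percentage points.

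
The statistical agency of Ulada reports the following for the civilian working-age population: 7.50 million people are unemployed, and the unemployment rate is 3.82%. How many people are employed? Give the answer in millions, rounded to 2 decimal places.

About 188.84 million are employed.

Labor force = U / u = 7.50 / 0.0382 ≈ 196.34 million.
Employed = labor force − unemployed = 196.34 − 7.50 = 188.84 million.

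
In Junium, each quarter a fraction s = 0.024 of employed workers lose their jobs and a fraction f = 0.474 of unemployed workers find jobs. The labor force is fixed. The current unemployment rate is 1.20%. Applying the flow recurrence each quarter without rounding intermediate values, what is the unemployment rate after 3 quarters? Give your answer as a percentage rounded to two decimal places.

Unemployment rate after three quarters ≈ 4.36%.

With a fixed labor force, u_{t+1} = u_t + s·(1−u_t) − f·u_t = u_t·(1−s−f) + s.
Here 1−s−f = 0.502 and s = 0.024.
u_1 = 0.012000 × 0.502 + 0.024 = 0.030024.
u_2 = 0.030024 × 0.502 + 0.024 = 0.039072.
u_3 = 0.039072 × 0.502 + 0.024 = 0.043614.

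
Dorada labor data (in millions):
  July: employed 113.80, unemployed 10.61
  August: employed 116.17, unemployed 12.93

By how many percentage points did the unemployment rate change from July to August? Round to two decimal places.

July: labor force = 113.80 + 10.61 = 124.41; u = 10.61/124.41 = 8.53%.
August: labor force = 116.17 + 12.93 = 129.10; u = 12.93/129.10 = 10.02%.
Change = 10.02% − 8.53% = +1.49 pp.

The unemployment rate changed by +1.49 percentage points.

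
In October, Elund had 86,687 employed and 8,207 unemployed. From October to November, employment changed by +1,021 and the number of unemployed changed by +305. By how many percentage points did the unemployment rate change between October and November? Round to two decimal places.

October: labor force = 86,687 + 8,207 = 94,894; u = 8,207/94,894 = 8.65%.
November: labor force = 87,708 + 8,512 = 96,220; u = 8,512/96,220 = 8.85%.
Change = 8.85% − 8.65% = +0.20 pp.

The unemployment rate changed by +0.20 percentage points.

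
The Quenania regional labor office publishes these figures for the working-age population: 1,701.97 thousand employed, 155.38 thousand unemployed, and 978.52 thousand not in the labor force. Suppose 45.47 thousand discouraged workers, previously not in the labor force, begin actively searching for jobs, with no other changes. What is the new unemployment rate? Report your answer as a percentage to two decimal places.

New unemployment rate ≈ 10.56%.

Initially, labor force = 1,701.97 + 155.38 = 1,857.35 thousand, so u = 155.38/1,857.35 = 8.37%.
After the change, unemployed and labor force both rise by 45.47 → E = 1,701.97, U = 200.85, labor force = 1,902.82 thousand.
New unemployment rate = 200.85 / 1,902.82 = 10.56%.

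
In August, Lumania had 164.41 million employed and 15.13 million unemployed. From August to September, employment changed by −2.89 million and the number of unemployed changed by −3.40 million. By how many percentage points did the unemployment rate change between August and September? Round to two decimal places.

August: labor force = 164.41 + 15.13 = 179.54; u = 15.13/179.54 = 8.43%.
September: labor force = 161.52 + 11.73 = 173.25; u = 11.73/173.25 = 6.77%.
Change = 6.77% − 8.43% = −1.66 pp.

The unemployment rate changed by −1.66 percentage points.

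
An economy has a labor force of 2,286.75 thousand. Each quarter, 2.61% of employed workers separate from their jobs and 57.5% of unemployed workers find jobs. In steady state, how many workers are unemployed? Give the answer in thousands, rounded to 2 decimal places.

Steady-state unemployment rate u* = s/(s+f) = 2.61/(2.61+57.5) = 0.043420.
Unemployed = u* × labor force = 0.043420 × 2,286.75 ≈ 99.29 thousand.

About 99.29 thousand are unemployed in steady state.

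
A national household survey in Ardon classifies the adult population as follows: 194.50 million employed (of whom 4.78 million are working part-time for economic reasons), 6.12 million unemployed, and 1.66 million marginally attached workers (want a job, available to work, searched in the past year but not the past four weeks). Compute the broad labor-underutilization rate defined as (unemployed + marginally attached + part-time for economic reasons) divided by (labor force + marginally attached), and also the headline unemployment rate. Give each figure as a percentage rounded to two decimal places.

Broad underutilization rate ≈ 6.21%; headline unemployment rate ≈ 3.05%.

Labor force = 194.50 + 6.12 = 200.62 million.
Numerator = 6.12 + 1.66 + 4.78 = 12.56 million.
Denominator = 200.62 + 1.66 = 202.28 million.
Broad rate = 12.56 / 202.28 = 6.21%.
Headline unemployment rate = 6.12 / 200.62 = 3.05%.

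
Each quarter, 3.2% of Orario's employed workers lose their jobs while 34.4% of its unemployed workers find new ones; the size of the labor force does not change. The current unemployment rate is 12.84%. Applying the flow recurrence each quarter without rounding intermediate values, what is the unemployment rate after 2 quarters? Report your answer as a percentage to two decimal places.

Unemployment rate after two quarters ≈ 10.20%.

With a fixed labor force, u_{t+1} = u_t + s·(1−u_t) − f·u_t = u_t·(1−s−f) + s.
Here 1−s−f = 0.624 and s = 0.032.
u_1 = 0.128400 × 0.624 + 0.032 = 0.112122.
u_2 = 0.112122 × 0.624 + 0.032 = 0.101964.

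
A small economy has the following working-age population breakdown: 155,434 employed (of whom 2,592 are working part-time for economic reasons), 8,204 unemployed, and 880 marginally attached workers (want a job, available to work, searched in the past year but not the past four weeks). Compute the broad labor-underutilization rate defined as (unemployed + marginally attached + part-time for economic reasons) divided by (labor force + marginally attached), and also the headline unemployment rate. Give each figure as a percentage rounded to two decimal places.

Broad underutilization rate ≈ 7.10%; headline unemployment rate ≈ 5.01%.

Labor force = 155,434 + 8,204 = 163,638.
Numerator = 8,204 + 880 + 2,592 = 11,676.
Denominator = 163,638 + 880 = 164,518.
Broad rate = 11,676 / 164,518 = 7.10%.
Headline unemployment rate = 8,204 / 163,638 = 5.01%.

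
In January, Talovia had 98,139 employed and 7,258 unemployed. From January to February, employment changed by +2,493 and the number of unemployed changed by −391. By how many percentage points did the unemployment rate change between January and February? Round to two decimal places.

January: labor force = 98,139 + 7,258 = 105,397; u = 7,258/105,397 = 6.89%.
February: labor force = 100,632 + 6,867 = 107,499; u = 6,867/107,499 = 6.39%.
Change = 6.39% − 6.89% = −0.50 pp.

The unemployment rate changed by −0.50 percentage points.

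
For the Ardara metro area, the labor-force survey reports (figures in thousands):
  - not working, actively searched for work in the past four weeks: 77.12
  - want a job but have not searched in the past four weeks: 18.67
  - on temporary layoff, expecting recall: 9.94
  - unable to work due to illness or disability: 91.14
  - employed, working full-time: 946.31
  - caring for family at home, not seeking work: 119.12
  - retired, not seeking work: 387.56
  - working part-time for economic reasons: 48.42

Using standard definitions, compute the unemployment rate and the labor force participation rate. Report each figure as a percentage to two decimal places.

Unemployment rate ≈ 8.05%; labor force participation rate ≈ 63.70%.

Employed = 946.31 + 48.42 = 994.73 thousand (anyone who worked, including part-time for economic reasons, counts as employed).
Unemployed = 77.12 + 9.94 = 87.06 thousand (jobless and actively searching, or on temporary layoff).
Labor force = 994.73 + 87.06 = 1,081.79 thousand.
Not in labor force = 18.67 + 91.14 + 119.12 + 387.56 = 616.49 thousand (those not working and not actively searching are outside the labor force — including those who want a job but have given up searching).
Civilian working-age population = 1,081.79 + 616.49 = 1,698.28 thousand.
Unemployment rate = 87.06 / 1,081.79 = 8.05%.
Labor force participation rate = 1,081.79 / 1,698.28 = 63.70%.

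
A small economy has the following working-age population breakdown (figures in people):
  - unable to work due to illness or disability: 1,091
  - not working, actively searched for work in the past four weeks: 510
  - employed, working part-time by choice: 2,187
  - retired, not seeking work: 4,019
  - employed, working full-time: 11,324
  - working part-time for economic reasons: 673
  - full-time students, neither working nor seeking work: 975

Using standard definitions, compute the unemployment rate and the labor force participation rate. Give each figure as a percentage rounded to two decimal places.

Unemployment rate ≈ 3.47%; labor force participation rate ≈ 70.72%.

Employed = 2,187 + 11,324 + 673 = 14,184 (anyone who worked, including part-time for economic reasons, counts as employed).
Unemployed = 510.
Labor force = 14,184 + 510 = 14,694.
Not in labor force = 1,091 + 4,019 + 975 = 6,085 (those not working and not actively searching are outside the labor force).
Civilian working-age population = 14,694 + 6,085 = 20,779.
Unemployment rate = 510 / 14,694 = 3.47%.
Labor force participation rate = 14,694 / 20,779 = 70.72%.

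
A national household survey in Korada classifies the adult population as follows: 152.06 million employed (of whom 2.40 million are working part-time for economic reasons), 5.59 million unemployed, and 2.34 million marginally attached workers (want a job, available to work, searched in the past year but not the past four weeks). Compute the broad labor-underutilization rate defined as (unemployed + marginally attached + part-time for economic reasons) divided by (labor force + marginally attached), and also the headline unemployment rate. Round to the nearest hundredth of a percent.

Broad underutilization rate ≈ 6.46%; headline unemployment rate ≈ 3.55%.

Labor force = 152.06 + 5.59 = 157.65 million.
Numerator = 5.59 + 2.34 + 2.40 = 10.33 million.
Denominator = 157.65 + 2.34 = 159.99 million.
Broad rate = 10.33 / 159.99 = 6.46%.
Headline unemployment rate = 5.59 / 157.65 = 3.55%.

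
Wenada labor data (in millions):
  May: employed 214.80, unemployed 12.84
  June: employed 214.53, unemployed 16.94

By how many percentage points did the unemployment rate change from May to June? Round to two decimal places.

The unemployment rate changed by +1.68 percentage points.

May: labor force = 214.80 + 12.84 = 227.64; u = 12.84/227.64 = 5.64%.
June: labor force = 214.53 + 16.94 = 231.47; u = 16.94/231.47 = 7.32%.
Change = 7.32% − 5.64% = +1.68 pp.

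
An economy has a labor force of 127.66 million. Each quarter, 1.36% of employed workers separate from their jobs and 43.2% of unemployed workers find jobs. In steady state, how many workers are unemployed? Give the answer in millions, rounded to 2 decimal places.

About 3.90 million are unemployed in steady state.

Steady-state unemployment rate u* = s/(s+f) = 1.36/(1.36+43.2) = 0.030521.
Unemployed = u* × labor force = 0.030521 × 127.66 ≈ 3.90 million.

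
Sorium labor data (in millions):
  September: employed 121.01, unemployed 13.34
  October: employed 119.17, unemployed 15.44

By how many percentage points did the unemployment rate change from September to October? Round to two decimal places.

The unemployment rate changed by +1.54 percentage points.

September: labor force = 121.01 + 13.34 = 134.35; u = 13.34/134.35 = 9.93%.
October: labor force = 119.17 + 15.44 = 134.61; u = 15.44/134.61 = 11.47%.
Change = 11.47% − 9.93% = +1.54 pp.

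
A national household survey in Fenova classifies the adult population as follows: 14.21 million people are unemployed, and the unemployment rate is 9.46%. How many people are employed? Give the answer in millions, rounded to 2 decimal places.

About 136.00 million are employed.

Labor force = U / u = 14.21 / 0.0946 ≈ 150.21 million.
Employed = labor force − unemployed = 150.21 − 14.21 = 136.00 million.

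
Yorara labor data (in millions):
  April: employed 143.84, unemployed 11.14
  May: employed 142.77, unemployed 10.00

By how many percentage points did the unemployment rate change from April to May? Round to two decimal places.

April: labor force = 143.84 + 11.14 = 154.98; u = 11.14/154.98 = 7.19%.
May: labor force = 142.77 + 10.00 = 152.77; u = 10.00/152.77 = 6.55%.
Change = 6.55% − 7.19% = −0.64 pp.

The unemployment rate changed by −0.64 percentage points.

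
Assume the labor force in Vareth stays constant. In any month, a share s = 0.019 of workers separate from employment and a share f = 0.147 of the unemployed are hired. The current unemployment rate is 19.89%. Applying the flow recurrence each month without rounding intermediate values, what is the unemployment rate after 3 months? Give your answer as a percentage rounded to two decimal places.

Unemployment rate after three months ≈ 16.34%.

With a fixed labor force, u_{t+1} = u_t + s·(1−u_t) − f·u_t = u_t·(1−s−f) + s.
Here 1−s−f = 0.834 and s = 0.019.
u_1 = 0.198900 × 0.834 + 0.019 = 0.184883.
u_2 = 0.184883 × 0.834 + 0.019 = 0.173192.
u_3 = 0.173192 × 0.834 + 0.019 = 0.163442.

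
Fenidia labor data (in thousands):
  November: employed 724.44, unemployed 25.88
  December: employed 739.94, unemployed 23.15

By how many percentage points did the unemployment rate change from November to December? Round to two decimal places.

November: labor force = 724.44 + 25.88 = 750.32; u = 25.88/750.32 = 3.45%.
December: labor force = 739.94 + 23.15 = 763.09; u = 23.15/763.09 = 3.03%.
Change = 3.03% − 3.45% = −0.42 pp.

The unemployment rate changed by −0.42 percentage points.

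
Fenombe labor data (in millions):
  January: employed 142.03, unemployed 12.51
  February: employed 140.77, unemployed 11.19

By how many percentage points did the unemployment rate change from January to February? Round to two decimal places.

The unemployment rate changed by −0.73 percentage points.

January: labor force = 142.03 + 12.51 = 154.54; u = 12.51/154.54 = 8.09%.
February: labor force = 140.77 + 11.19 = 151.96; u = 11.19/151.96 = 7.36%.
Change = 7.36% − 8.09% = −0.73 pp.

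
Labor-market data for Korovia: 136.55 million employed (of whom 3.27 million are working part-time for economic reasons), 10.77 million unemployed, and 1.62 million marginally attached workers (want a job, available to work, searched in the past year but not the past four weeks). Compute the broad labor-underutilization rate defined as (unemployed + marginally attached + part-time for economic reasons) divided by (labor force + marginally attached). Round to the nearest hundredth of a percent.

Broad underutilization rate ≈ 10.51%.

Labor force = 136.55 + 10.77 = 147.32 million.
Numerator = 10.77 + 1.62 + 3.27 = 15.66 million.
Denominator = 147.32 + 1.62 = 148.94 million.
Broad rate = 15.66 / 148.94 = 10.51%.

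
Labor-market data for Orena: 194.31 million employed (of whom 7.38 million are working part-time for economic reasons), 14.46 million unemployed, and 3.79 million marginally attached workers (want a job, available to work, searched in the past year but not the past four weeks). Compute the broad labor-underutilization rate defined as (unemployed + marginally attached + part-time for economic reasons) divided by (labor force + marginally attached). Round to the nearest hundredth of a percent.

Broad underutilization rate ≈ 12.06%.

Labor force = 194.31 + 14.46 = 208.77 million.
Numerator = 14.46 + 3.79 + 7.38 = 25.63 million.
Denominator = 208.77 + 3.79 = 212.56 million.
Broad rate = 25.63 / 212.56 = 12.06%.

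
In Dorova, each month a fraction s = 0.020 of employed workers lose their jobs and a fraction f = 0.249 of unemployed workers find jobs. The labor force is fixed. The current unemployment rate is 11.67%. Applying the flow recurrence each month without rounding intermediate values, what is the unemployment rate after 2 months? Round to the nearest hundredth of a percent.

With a fixed labor force, u_{t+1} = u_t + s·(1−u_t) − f·u_t = u_t·(1−s−f) + s.
Here 1−s−f = 0.731 and s = 0.020.
u_1 = 0.116700 × 0.731 + 0.020 = 0.105308.
u_2 = 0.105308 × 0.731 + 0.020 = 0.096980.

Unemployment rate after two months ≈ 9.70%.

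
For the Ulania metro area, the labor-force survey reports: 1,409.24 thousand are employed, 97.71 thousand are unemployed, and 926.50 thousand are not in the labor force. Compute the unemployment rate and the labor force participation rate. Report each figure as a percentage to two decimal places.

Unemployment rate ≈ 6.48%; labor force participation rate ≈ 61.93%.

Labor force = employed + unemployed = 1,409.24 + 97.71 = 1,506.95 thousand.
Working-age population = 1,506.95 + 926.50 = 2,433.45 thousand.
Unemployment rate = 97.71 / 1,506.95 = 6.48%.
Labor force participation rate = 1,506.95 / 2,433.45 = 61.93%.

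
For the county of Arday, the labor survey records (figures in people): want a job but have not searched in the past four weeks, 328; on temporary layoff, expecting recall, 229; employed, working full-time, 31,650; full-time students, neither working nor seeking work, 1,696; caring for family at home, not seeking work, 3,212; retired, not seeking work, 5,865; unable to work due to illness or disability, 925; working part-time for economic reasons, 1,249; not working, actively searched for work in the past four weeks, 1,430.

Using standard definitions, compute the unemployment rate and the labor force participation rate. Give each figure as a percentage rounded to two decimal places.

Employed = 31,650 + 1,249 = 32,899 (anyone who worked, including part-time for economic reasons, counts as employed).
Unemployed = 229 + 1,430 = 1,659 (jobless and actively searching, or on temporary layoff).
Labor force = 32,899 + 1,659 = 34,558.
Not in labor force = 328 + 1,696 + 3,212 + 5,865 + 925 = 12,026 (those not working and not actively searching are outside the labor force — including those who want a job but have given up searching).
Civilian working-age population = 34,558 + 12,026 = 46,584.
Unemployment rate = 1,659 / 34,558 = 4.80%.
Labor force participation rate = 34,558 / 46,584 = 74.18%.

Unemployment rate ≈ 4.80%; labor force participation rate ≈ 74.18%.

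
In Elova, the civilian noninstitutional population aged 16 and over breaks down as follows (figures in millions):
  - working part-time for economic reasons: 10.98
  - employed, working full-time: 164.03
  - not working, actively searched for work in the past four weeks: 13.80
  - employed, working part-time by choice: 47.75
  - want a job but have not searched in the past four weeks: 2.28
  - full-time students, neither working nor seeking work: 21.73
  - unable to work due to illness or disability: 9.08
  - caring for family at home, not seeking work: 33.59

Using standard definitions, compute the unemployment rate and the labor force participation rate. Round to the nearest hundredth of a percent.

Employed = 10.98 + 164.03 + 47.75 = 222.76 million (anyone who worked, including part-time for economic reasons, counts as employed).
Unemployed = 13.80 million.
Labor force = 222.76 + 13.80 = 236.56 million.
Not in labor force = 2.28 + 21.73 + 9.08 + 33.59 = 66.68 million (those not working and not actively searching are outside the labor force — including those who want a job but have given up searching).
Civilian working-age population = 236.56 + 66.68 = 303.24 million.
Unemployment rate = 13.80 / 236.56 = 5.83%.
Labor force participation rate = 236.56 / 303.24 = 78.01%.

Unemployment rate ≈ 5.83%; labor force participation rate ≈ 78.01%.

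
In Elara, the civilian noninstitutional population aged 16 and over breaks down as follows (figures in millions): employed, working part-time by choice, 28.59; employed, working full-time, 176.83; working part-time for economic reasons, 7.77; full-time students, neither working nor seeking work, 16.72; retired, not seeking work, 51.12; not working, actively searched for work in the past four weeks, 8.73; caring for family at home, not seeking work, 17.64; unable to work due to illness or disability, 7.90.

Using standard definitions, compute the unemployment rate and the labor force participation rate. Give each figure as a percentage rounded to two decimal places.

Unemployment rate ≈ 3.93%; labor force participation rate ≈ 70.38%.

Employed = 28.59 + 176.83 + 7.77 = 213.19 million (anyone who worked, including part-time for economic reasons, counts as employed).
Unemployed = 8.73 million.
Labor force = 213.19 + 8.73 = 221.92 million.
Not in labor force = 16.72 + 51.12 + 17.64 + 7.90 = 93.38 million (those not working and not actively searching are outside the labor force).
Civilian working-age population = 221.92 + 93.38 = 315.30 million.
Unemployment rate = 8.73 / 221.92 = 3.93%.
Labor force participation rate = 221.92 / 315.30 = 70.38%.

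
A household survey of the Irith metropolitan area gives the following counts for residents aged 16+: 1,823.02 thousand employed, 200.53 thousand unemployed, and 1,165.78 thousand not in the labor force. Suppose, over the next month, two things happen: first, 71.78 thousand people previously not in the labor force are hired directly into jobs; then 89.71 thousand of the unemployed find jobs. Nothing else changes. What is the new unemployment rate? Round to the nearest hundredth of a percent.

New unemployment rate ≈ 5.29%.

Initially, labor force = 1,823.02 + 200.53 = 2,023.55 thousand, so u = 200.53/2,023.55 = 9.91%.
After the first change, employed and labor force both rise by 71.78; unemployed unchanged → E = 1,894.80, U = 200.53, labor force = 2,095.33 thousand.
After the second change, unemployed falls and employed rises by 89.71; labor force unchanged → E = 1,984.51, U = 110.82, labor force = 2,095.33 thousand.
New unemployment rate = 110.82 / 2,095.33 = 5.29%.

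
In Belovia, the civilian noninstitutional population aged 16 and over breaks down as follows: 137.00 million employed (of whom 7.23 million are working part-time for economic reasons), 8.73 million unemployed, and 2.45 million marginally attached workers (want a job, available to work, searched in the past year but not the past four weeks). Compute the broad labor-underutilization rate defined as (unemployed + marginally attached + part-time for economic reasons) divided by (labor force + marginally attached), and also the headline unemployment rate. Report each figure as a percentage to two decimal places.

Broad underutilization rate ≈ 12.42%; headline unemployment rate ≈ 5.99%.

Labor force = 137.00 + 8.73 = 145.73 million.
Numerator = 8.73 + 2.45 + 7.23 = 18.41 million.
Denominator = 145.73 + 2.45 = 148.18 million.
Broad rate = 18.41 / 148.18 = 12.42%.
Headline unemployment rate = 8.73 / 145.73 = 5.99%.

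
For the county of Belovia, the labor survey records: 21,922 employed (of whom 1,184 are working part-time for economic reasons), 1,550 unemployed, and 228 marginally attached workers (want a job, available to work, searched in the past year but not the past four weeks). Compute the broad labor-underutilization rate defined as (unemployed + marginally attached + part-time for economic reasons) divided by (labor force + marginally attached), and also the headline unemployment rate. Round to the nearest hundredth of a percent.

Broad underutilization rate ≈ 12.50%; headline unemployment rate ≈ 6.60%.

Labor force = 21,922 + 1,550 = 23,472.
Numerator = 1,550 + 228 + 1,184 = 2,962.
Denominator = 23,472 + 228 = 23,700.
Broad rate = 2,962 / 23,700 = 12.50%.
Headline unemployment rate = 1,550 / 23,472 = 6.60%.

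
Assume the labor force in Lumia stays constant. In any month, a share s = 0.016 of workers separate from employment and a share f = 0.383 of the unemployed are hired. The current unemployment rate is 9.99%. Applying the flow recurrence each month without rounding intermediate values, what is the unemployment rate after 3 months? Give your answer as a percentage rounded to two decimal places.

With a fixed labor force, u_{t+1} = u_t + s·(1−u_t) − f·u_t = u_t·(1−s−f) + s.
Here 1−s−f = 0.601 and s = 0.016.
u_1 = 0.099900 × 0.601 + 0.016 = 0.076040.
u_2 = 0.076040 × 0.601 + 0.016 = 0.061700.
u_3 = 0.061700 × 0.601 + 0.016 = 0.053082.

Unemployment rate after three months ≈ 5.31%.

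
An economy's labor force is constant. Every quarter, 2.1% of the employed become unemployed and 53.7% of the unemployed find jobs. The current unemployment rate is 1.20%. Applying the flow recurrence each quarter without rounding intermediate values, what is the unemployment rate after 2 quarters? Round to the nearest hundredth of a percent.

Unemployment rate after two quarters ≈ 3.26%.

With a fixed labor force, u_{t+1} = u_t + s·(1−u_t) − f·u_t = u_t·(1−s−f) + s.
Here 1−s−f = 0.442 and s = 0.021.
u_1 = 0.012000 × 0.442 + 0.021 = 0.026304.
u_2 = 0.026304 × 0.442 + 0.021 = 0.032626.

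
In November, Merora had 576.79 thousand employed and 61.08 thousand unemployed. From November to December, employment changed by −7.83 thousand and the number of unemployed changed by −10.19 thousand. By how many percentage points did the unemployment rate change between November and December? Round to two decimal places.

The unemployment rate changed by −1.37 percentage points.

November: labor force = 576.79 + 61.08 = 637.87; u = 61.08/637.87 = 9.58%.
December: labor force = 568.96 + 50.89 = 619.85; u = 50.89/619.85 = 8.21%.
Change = 8.21% − 9.58% = −1.37 pp.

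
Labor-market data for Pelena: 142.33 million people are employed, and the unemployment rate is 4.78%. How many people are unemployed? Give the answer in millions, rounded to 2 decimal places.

About 7.14 million are unemployed.

Let U be the number unemployed. The labor force is E + U, and U/(E+U) = 0.0478.
So U = 0.0478 × 142.33 / (1 − 0.0478) = 6.8034 / 0.9522 ≈ 7.14 million.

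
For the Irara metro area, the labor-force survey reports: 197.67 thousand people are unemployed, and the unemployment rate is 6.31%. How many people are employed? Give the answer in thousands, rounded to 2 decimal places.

About 2,934.98 thousand are employed.

Labor force = U / u = 197.67 / 0.0631 ≈ 3,132.65 thousand.
Employed = labor force − unemployed = 3,132.65 − 197.67 = 2,934.98 thousand.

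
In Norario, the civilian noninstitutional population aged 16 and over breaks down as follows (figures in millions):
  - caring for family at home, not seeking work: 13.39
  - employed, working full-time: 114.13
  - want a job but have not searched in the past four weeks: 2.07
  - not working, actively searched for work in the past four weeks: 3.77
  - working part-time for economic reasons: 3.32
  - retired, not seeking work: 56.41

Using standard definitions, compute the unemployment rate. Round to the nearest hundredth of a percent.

Employed = 114.13 + 3.32 = 117.45 million (anyone who worked, including part-time for economic reasons, counts as employed).
Unemployed = 3.77 million.
Labor force = 117.45 + 3.77 = 121.22 million.
Unemployment rate = 3.77 / 121.22 = 3.11%.

Unemployment rate ≈ 3.11%.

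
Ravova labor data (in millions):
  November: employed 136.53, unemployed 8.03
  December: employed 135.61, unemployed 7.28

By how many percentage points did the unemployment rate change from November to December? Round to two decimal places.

The unemployment rate changed by −0.46 percentage points.

November: labor force = 136.53 + 8.03 = 144.56; u = 8.03/144.56 = 5.55%.
December: labor force = 135.61 + 7.28 = 142.89; u = 7.28/142.89 = 5.09%.
Change = 5.09% − 5.55% = −0.46 pp.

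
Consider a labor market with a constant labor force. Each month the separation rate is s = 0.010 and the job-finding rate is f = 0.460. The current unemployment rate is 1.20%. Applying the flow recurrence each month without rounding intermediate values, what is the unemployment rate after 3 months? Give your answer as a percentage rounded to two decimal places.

Unemployment rate after three months ≈ 1.99%.

With a fixed labor force, u_{t+1} = u_t + s·(1−u_t) − f·u_t = u_t·(1−s−f) + s.
Here 1−s−f = 0.530 and s = 0.010.
u_1 = 0.012000 × 0.530 + 0.010 = 0.016360.
u_2 = 0.016360 × 0.530 + 0.010 = 0.018671.
u_3 = 0.018671 × 0.530 + 0.010 = 0.019896.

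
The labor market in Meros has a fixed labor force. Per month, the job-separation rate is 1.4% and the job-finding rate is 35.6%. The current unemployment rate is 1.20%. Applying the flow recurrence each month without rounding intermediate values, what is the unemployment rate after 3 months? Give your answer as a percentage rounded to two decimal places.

With a fixed labor force, u_{t+1} = u_t + s·(1−u_t) − f·u_t = u_t·(1−s−f) + s.
Here 1−s−f = 0.630 and s = 0.014.
u_1 = 0.012000 × 0.630 + 0.014 = 0.021560.
u_2 = 0.021560 × 0.630 + 0.014 = 0.027583.
u_3 = 0.027583 × 0.630 + 0.014 = 0.031377.

Unemployment rate after three months ≈ 3.14%.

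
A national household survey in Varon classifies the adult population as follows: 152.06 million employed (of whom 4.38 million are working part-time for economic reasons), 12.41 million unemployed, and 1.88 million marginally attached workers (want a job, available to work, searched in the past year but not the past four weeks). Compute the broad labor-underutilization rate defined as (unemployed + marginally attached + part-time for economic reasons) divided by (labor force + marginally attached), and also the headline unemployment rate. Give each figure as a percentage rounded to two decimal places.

Broad underutilization rate ≈ 11.22%; headline unemployment rate ≈ 7.55%.

Labor force = 152.06 + 12.41 = 164.47 million.
Numerator = 12.41 + 1.88 + 4.38 = 18.67 million.
Denominator = 164.47 + 1.88 = 166.35 million.
Broad rate = 18.67 / 166.35 = 11.22%.
Headline unemployment rate = 12.41 / 164.47 = 7.55%.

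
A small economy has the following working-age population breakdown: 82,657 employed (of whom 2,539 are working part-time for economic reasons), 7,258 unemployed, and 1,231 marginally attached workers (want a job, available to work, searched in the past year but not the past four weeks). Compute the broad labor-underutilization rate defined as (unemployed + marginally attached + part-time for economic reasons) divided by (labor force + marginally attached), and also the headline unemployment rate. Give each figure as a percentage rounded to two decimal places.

Broad underutilization rate ≈ 12.10%; headline unemployment rate ≈ 8.07%.

Labor force = 82,657 + 7,258 = 89,915.
Numerator = 7,258 + 1,231 + 2,539 = 11,028.
Denominator = 89,915 + 1,231 = 91,146.
Broad rate = 11,028 / 91,146 = 12.10%.
Headline unemployment rate = 7,258 / 89,915 = 8.07%.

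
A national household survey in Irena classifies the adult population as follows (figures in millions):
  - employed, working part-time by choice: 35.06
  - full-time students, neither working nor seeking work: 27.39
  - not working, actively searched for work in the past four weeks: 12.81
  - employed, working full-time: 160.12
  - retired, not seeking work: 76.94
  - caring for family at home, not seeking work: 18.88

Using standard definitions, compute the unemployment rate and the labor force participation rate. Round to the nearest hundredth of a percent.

Employed = 35.06 + 160.12 = 195.18 million.
Unemployed = 12.81 million.
Labor force = 195.18 + 12.81 = 207.99 million.
Not in labor force = 27.39 + 76.94 + 18.88 = 123.21 million (those not working and not actively searching are outside the labor force).
Civilian working-age population = 207.99 + 123.21 = 331.20 million.
Unemployment rate = 12.81 / 207.99 = 6.16%.
Labor force participation rate = 207.99 / 331.20 = 62.80%.

Unemployment rate ≈ 6.16%; labor force participation rate ≈ 62.80%.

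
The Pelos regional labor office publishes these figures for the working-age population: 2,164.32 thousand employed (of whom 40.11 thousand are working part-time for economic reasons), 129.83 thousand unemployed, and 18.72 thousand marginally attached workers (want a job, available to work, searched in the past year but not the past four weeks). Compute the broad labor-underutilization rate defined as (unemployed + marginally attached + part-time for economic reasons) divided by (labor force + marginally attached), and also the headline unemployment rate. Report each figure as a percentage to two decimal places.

Broad underutilization rate ≈ 8.16%; headline unemployment rate ≈ 5.66%.

Labor force = 2,164.32 + 129.83 = 2,294.15 thousand.
Numerator = 129.83 + 18.72 + 40.11 = 188.66 thousand.
Denominator = 2,294.15 + 18.72 = 2,312.87 thousand.
Broad rate = 188.66 / 2,312.87 = 8.16%.
Headline unemployment rate = 129.83 / 2,294.15 = 5.66%.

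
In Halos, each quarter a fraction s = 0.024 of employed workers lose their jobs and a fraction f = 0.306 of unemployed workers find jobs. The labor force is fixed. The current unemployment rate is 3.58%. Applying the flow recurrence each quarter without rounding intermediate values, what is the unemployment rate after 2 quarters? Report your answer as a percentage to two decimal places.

With a fixed labor force, u_{t+1} = u_t + s·(1−u_t) − f·u_t = u_t·(1−s−f) + s.
Here 1−s−f = 0.670 and s = 0.024.
u_1 = 0.035800 × 0.670 + 0.024 = 0.047986.
u_2 = 0.047986 × 0.670 + 0.024 = 0.056151.

Unemployment rate after two quarters ≈ 5.62%.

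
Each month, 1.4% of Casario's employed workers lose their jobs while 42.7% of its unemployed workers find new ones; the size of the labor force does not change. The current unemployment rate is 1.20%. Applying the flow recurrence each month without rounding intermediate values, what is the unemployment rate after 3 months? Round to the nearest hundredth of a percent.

Unemployment rate after three months ≈ 2.83%.

With a fixed labor force, u_{t+1} = u_t + s·(1−u_t) − f·u_t = u_t·(1−s−f) + s.
Here 1−s−f = 0.559 and s = 0.014.
u_1 = 0.012000 × 0.559 + 0.014 = 0.020708.
u_2 = 0.020708 × 0.559 + 0.014 = 0.025576.
u_3 = 0.025576 × 0.559 + 0.014 = 0.028297.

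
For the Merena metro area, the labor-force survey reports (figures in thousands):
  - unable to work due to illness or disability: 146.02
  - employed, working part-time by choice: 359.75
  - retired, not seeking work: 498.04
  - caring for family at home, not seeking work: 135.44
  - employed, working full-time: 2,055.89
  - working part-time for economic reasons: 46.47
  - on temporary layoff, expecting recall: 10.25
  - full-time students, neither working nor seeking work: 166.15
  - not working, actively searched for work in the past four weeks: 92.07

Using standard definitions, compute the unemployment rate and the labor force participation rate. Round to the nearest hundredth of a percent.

Unemployment rate ≈ 3.99%; labor force participation rate ≈ 73.06%.

Employed = 359.75 + 2,055.89 + 46.47 = 2,462.11 thousand (anyone who worked, including part-time for economic reasons, counts as employed).
Unemployed = 10.25 + 92.07 = 102.32 thousand (jobless and actively searching, or on temporary layoff).
Labor force = 2,462.11 + 102.32 = 2,564.43 thousand.
Not in labor force = 146.02 + 498.04 + 135.44 + 166.15 = 945.65 thousand (those not working and not actively searching are outside the labor force).
Civilian working-age population = 2,564.43 + 945.65 = 3,510.08 thousand.
Unemployment rate = 102.32 / 2,564.43 = 3.99%.
Labor force participation rate = 2,564.43 / 3,510.08 = 73.06%.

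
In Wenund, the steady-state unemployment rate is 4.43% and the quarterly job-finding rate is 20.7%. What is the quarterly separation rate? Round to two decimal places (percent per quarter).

From u* = s/(s+f): s = u·f/(1−u).
s = 0.0443 × 20.7 / (1 − 0.0443) = 0.9170 / 0.9557 ≈ 0.96% per quarter.

Separation rate ≈ 0.96% per quarter.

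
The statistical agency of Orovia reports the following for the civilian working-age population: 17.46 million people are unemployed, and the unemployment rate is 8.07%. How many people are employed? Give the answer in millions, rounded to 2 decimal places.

About 198.90 million are employed.

Labor force = U / u = 17.46 / 0.0807 ≈ 216.36 million.
Employed = labor force − unemployed = 216.36 − 17.46 = 198.90 million.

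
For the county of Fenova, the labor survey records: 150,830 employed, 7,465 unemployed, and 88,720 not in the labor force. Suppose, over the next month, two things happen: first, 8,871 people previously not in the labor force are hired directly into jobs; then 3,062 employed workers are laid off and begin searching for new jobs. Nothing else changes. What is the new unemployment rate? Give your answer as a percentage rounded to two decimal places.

Initially, labor force = 150,830 + 7,465 = 158,295, so u = 7,465/158,295 = 4.72%.
After the first change, employed and labor force both rise by 8,871; unemployed unchanged → E = 159,701, U = 7,465, labor force = 167,166.
After the second change, employed falls and unemployed rises by 3,062; labor force unchanged → E = 156,639, U = 10,527, labor force = 167,166.
New unemployment rate = 10,527 / 167,166 = 6.30%.

New unemployment rate ≈ 6.30%.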